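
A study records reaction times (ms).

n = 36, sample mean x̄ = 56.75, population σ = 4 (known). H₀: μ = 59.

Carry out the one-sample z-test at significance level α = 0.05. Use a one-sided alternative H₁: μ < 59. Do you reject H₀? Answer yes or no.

SE = σ/√n = 4/√36 = 0.6667
z = (x̄−μ₀)/SE = (56.75−59)/0.6667 = -3.3750
p-value (one-sided, H₁ less) = 0.00037
At α=0.05: p < α → reject H₀

reject H₀: yes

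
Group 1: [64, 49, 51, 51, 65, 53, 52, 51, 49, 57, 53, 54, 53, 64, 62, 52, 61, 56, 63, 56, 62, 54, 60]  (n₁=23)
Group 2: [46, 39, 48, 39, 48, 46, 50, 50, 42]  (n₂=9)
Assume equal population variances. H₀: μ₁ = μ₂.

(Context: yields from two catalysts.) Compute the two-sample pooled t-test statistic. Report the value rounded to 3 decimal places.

test statistic = 5.473

x̄₁=56.174, s₁=5.271, n₁=23
x̄₂=45.333, s₂=4.330, n₂=9
s_p² = [22·5.271² + 8·4.330²]/30 = 25.3768
SE = √(s_p²·(1/23+1/9)) = 1.9807
t = (56.174−45.333)/1.9807 = 5.4732
df = 30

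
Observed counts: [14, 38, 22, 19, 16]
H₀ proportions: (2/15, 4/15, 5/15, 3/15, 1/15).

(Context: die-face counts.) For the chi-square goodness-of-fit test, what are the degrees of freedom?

df = k − 1 = 5 − 1 = 4

degrees of freedom = 4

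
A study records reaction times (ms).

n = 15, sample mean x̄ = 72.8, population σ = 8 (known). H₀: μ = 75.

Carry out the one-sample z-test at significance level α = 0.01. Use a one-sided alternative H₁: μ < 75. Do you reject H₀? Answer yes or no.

SE = σ/√n = 8/√15 = 2.0656
z = (x̄−μ₀)/SE = (72.8−75)/2.0656 = -1.0651
p-value (one-sided, H₁ less) = 0.14342
At α=0.01: p ≥ α → fail to reject H₀

reject H₀: no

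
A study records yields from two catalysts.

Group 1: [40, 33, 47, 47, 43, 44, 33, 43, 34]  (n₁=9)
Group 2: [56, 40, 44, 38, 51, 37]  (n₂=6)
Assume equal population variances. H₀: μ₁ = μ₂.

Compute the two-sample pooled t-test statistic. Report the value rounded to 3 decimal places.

x̄₁=40.444, s₁=5.747, n₁=9
x̄₂=44.333, s₂=7.659, n₂=6
s_p² = [8·5.747² + 5·7.659²]/13 = 42.8889
SE = √(s_p²·(1/9+1/6)) = 3.4516
t = (40.444−44.333)/3.4516 = -1.1267
df = 13

test statistic = -1.127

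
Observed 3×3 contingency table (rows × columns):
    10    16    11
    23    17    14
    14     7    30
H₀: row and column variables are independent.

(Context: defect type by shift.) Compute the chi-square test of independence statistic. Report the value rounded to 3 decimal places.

Row totals [37, 54, 51], col totals [47, 40, 55], n=142
χ² = (10−12.25)²/12.25 + (16−10.42)²/10.42 + (11−14.33)²/14.33 + (23−17.87)²/17.87 + (17−15.21)²/15.21 + (14−20.92)²/20.92 + (14−16.88)²/16.88 + (7−14.37)²/14.37 + (30−19.75)²/19.75 = 17.7219
df = 4

test statistic = 17.722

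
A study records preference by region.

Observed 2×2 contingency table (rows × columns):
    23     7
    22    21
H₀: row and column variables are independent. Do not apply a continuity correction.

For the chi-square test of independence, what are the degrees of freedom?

degrees of freedom = 1

df = (r−1)(c−1) = (2−1)·(2−1) = 1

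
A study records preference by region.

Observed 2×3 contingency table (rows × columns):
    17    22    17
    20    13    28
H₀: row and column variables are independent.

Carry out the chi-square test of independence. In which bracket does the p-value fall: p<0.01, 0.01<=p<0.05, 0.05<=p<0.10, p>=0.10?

p-value bracket: 0.05<=p<0.10

Row totals [56, 61], col totals [37, 35, 45], n=117
χ² = (17−17.71)²/17.71 + (22−16.75)²/16.75 + (17−21.54)²/21.54 + (20−19.29)²/19.29 + (13−18.25)²/18.25 + (28−23.46)²/23.46 = 5.0420
df = 2
p-value (upper-tail) = 0.08038
→ bracket: 0.05<=p<0.10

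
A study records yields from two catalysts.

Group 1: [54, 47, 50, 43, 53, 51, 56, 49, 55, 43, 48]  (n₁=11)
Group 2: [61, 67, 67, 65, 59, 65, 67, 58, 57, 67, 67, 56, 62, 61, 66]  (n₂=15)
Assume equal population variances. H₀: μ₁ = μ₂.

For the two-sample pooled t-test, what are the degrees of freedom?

df = n₁ + n₂ − 2 = 11 + 15 − 2 = 24

degrees of freedom = 24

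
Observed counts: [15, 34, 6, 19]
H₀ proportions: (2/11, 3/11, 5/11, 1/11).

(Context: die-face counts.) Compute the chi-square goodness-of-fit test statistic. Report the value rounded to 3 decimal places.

test statistic = 54.735

n = 74; E_i = n·p_i = [13.45, 20.18, 33.64, 6.73]
χ² = (15−13.45)²/13.45 + (34−20.18)²/20.18 + (6−33.64)²/33.64 + (19−6.73)²/6.73 = 54.7347
df = 3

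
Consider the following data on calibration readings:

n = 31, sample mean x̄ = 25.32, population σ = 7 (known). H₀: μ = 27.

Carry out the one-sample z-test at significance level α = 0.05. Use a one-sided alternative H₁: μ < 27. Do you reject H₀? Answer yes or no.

reject H₀: no

SE = σ/√n = 7/√31 = 1.2572
z = (x̄−μ₀)/SE = (25.32−27)/1.2572 = -1.3363
p-value (one-sided, H₁ less) = 0.09073
At α=0.05: p ≥ α → fail to reject H₀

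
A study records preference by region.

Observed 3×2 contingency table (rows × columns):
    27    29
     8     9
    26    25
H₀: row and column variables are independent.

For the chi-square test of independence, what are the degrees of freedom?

df = (r−1)(c−1) = (3−1)·(2−1) = 2

degrees of freedom = 2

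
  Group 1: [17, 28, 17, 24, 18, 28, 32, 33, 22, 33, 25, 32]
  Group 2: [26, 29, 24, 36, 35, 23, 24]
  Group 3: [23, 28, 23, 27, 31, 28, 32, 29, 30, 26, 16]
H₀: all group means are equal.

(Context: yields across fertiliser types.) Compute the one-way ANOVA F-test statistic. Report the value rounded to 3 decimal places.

test statistic = 0.423

Group means [25.75, 28.14, 26.64], grand mean 26.633
SSB = Σnᵢ(x̄ᵢ−x̄)² = 25.314; SSW = ΣΣ(x−x̄ᵢ)² = 807.653
MSB = 25.314/2 = 12.6570; MSW = 807.653/27 = 29.9131
F = MSB/MSW = 0.4231
df = (2, 27)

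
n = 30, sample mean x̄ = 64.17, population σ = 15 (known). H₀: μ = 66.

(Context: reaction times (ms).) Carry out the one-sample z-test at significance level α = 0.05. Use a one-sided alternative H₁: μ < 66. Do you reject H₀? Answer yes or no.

SE = σ/√n = 15/√30 = 2.7386
z = (x̄−μ₀)/SE = (64.17−66)/2.7386 = -0.6682
p-value (one-sided, H₁ less) = 0.25200
At α=0.05: p ≥ α → fail to reject H₀

reject H₀: no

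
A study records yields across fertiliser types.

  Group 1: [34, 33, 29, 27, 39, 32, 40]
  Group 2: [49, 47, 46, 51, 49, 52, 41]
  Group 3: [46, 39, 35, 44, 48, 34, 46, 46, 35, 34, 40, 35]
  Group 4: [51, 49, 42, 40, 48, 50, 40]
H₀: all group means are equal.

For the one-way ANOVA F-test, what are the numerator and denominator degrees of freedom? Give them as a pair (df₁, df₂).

k = 4 groups, N = 33 total
df = (k−1, N−k) = (4−1, 33−4) = (3, 29)

degrees of freedom = [3, 29]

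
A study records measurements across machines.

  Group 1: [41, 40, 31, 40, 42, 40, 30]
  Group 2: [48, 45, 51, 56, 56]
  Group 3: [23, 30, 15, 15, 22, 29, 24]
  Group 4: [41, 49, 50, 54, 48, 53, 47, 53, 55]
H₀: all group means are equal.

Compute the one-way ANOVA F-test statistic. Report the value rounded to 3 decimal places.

Group means [37.71, 51.20, 22.57, 50.00], grand mean 40.286
SSB = Σnᵢ(x̄ᵢ−x̄)² = 3687.771; SSW = ΣΣ(x−x̄ᵢ)² = 611.943
MSB = 3687.771/3 = 1229.2571; MSW = 611.943/24 = 25.4976
F = MSB/MSW = 48.2107
df = (3, 24)

test statistic = 48.211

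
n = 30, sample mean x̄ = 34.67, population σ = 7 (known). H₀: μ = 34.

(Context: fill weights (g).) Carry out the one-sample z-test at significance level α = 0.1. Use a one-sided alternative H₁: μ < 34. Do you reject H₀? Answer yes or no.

SE = σ/√n = 7/√30 = 1.2780
z = (x̄−μ₀)/SE = (34.67−34)/1.2780 = 0.5242
p-value (one-sided, H₁ less) = 0.69995
At α=0.1: p ≥ α → fail to reject H₀

reject H₀: no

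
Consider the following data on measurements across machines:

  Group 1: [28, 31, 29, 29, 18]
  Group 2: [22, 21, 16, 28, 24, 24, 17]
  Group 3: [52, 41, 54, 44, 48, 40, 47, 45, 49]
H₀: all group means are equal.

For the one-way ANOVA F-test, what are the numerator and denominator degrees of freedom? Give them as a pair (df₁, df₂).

k = 3 groups, N = 21 total
df = (k−1, N−k) = (3−1, 21−3) = (2, 18)

degrees of freedom = [2, 18]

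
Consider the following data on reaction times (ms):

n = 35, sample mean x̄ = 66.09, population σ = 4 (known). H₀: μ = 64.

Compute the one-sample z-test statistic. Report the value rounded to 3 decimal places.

SE = σ/√n = 4/√35 = 0.6761
z = (x̄−μ₀)/SE = (66.09−64)/0.6761 = 3.0912

test statistic = 3.091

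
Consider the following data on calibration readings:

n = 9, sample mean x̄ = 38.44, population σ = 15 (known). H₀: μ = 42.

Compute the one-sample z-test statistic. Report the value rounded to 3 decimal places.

test statistic = -0.712

SE = σ/√n = 15/√9 = 5.0000
z = (x̄−μ₀)/SE = (38.44−42)/5.0000 = -0.7120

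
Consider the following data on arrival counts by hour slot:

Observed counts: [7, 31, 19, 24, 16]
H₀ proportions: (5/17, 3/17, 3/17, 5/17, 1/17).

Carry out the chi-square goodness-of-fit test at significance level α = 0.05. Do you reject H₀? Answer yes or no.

n = 97; E_i = n·p_i = [28.53, 17.12, 17.12, 28.53, 5.71]
χ² = (7−28.53)²/28.53 + (31−17.12)²/17.12 + (19−17.12)²/17.12 + (24−28.53)²/28.53 + (16−5.71)²/5.71 = 47.0034
df = 4
p-value (upper-tail) = 0.00000
At α=0.05: p < α → reject H₀

reject H₀: yes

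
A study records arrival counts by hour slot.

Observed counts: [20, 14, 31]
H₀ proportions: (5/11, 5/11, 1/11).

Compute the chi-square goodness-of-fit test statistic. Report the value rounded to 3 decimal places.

n = 65; E_i = n·p_i = [29.55, 29.55, 5.91]
χ² = (20−29.55)²/29.55 + (14−29.55)²/29.55 + (31−5.91)²/5.91 = 117.8031
df = 2

test statistic = 117.803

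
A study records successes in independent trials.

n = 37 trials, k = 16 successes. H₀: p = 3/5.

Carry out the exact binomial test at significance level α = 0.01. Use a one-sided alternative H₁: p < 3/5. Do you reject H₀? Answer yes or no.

Exact binomial: n=37, k=16, p₀=3/5=0.6000
P(X≤16) from Σ C(n,i)·p₀^i·(1−p₀)^(n−i)
p-value (one-sided, H₁ less) = 0.02904
At α=0.01: p ≥ α → fail to reject H₀

reject H₀: no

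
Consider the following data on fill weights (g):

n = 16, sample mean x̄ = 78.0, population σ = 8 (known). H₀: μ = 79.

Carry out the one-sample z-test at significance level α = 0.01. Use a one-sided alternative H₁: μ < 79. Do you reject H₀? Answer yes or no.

reject H₀: no

SE = σ/√n = 8/√16 = 2.0000
z = (x̄−μ₀)/SE = (78.0−79)/2.0000 = -0.5000
p-value (one-sided, H₁ less) = 0.30854
At α=0.01: p ≥ α → fail to reject H₀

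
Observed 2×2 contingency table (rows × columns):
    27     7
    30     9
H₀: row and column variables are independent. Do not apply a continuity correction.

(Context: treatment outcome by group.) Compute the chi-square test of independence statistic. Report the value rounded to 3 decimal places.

test statistic = 0.066

Row totals [34, 39], col totals [57, 16], n=73
χ² = (27−26.55)²/26.55 + (7−7.45)²/7.45 + (30−30.45)²/30.45 + (9−8.55)²/8.55 = 0.0657
df = 1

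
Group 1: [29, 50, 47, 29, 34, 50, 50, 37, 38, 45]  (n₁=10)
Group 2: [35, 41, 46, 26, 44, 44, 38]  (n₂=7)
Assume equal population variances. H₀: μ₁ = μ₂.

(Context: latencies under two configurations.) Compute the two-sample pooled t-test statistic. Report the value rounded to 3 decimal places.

test statistic = 0.449

x̄₁=40.900, s₁=8.543, n₁=10
x̄₂=39.143, s₂=6.939, n₂=7
s_p² = [9·8.543² + 6·6.939²]/15 = 63.0505
SE = √(s_p²·(1/10+1/7)) = 3.9131
t = (40.900−39.143)/3.9131 = 0.4490
df = 15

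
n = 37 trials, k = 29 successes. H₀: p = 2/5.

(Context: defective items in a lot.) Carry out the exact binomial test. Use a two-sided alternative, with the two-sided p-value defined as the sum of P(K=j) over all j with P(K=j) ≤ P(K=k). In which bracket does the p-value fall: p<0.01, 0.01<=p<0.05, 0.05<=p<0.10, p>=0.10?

Exact binomial: n=37, k=29, p₀=2/5=0.4000
P(X=j) = C(n,j)·p₀^j·(1−p₀)^(n−j); p = Σ P(X=j) over j with P(X=j) ≤ P(X=29)
p-value (two-sided) = 0.00000
→ bracket: p<0.01

p-value bracket: p<0.01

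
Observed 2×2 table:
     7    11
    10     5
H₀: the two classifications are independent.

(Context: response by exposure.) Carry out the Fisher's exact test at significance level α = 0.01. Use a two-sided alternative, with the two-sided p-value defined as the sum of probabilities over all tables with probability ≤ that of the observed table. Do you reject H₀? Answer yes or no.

Margins: r₁=18, r₂=15, c₁=17, c₂=16, n=33
p_obs = C(18,7)·C(15,10)/C(33,17); sum pmf over tables with pmf ≤ p_obs
p-value (two-sided) = 0.16632
At α=0.01: p ≥ α → fail to reject H₀

reject H₀: no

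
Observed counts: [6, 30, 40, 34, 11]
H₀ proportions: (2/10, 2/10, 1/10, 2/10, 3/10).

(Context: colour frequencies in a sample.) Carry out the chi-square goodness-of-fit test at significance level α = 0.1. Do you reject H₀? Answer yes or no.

n = 121; E_i = n·p_i = [24.20, 24.20, 12.10, 24.20, 36.30]
χ² = (6−24.20)²/24.20 + (30−24.20)²/24.20 + (40−12.10)²/12.10 + (34−24.20)²/24.20 + (11−36.30)²/36.30 = 101.0110
df = 4
p-value (upper-tail) = 0.00000
At α=0.1: p < α → reject H₀

reject H₀: yes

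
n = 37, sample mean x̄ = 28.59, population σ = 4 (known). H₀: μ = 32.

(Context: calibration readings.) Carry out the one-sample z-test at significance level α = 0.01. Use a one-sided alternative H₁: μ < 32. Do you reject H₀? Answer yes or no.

SE = σ/√n = 4/√37 = 0.6576
z = (x̄−μ₀)/SE = (28.59−32)/0.6576 = -5.1856
p-value (one-sided, H₁ less) = 0.00000
At α=0.01: p < α → reject H₀

reject H₀: yes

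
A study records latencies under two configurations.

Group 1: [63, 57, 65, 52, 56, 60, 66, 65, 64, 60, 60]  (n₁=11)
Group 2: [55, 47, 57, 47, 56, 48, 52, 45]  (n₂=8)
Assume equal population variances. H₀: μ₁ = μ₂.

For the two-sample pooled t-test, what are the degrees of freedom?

df = n₁ + n₂ − 2 = 11 + 8 − 2 = 17

degrees of freedom = 17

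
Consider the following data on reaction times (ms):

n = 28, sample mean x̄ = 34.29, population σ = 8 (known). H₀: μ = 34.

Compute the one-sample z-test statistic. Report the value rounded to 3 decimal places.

SE = σ/√n = 8/√28 = 1.5119
z = (x̄−μ₀)/SE = (34.29−34)/1.5119 = 0.1918

test statistic = 0.192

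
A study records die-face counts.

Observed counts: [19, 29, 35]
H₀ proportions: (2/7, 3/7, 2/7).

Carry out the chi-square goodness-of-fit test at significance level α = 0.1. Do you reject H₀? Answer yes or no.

reject H₀: yes

n = 83; E_i = n·p_i = [23.71, 35.57, 23.71]
χ² = (19−23.71)²/23.71 + (29−35.57)²/35.57 + (35−23.71)²/23.71 = 7.5221
df = 2
p-value (upper-tail) = 0.02326
At α=0.1: p < α → reject H₀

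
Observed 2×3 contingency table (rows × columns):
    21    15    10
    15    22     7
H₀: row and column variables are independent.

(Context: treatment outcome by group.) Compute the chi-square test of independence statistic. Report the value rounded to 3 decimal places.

test statistic = 2.811

Row totals [46, 44], col totals [36, 37, 17], n=90
χ² = (21−18.40)²/18.40 + (15−18.91)²/18.91 + (10−8.69)²/8.69 + (15−17.60)²/17.60 + (22−18.09)²/18.09 + (7−8.31)²/8.31 = 2.8107
df = 2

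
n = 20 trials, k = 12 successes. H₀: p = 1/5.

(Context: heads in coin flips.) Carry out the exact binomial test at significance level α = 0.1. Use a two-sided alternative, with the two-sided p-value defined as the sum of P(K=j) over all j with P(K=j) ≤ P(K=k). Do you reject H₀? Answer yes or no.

reject H₀: yes

Exact binomial: n=20, k=12, p₀=1/5=0.2000
P(X=j) = C(n,j)·p₀^j·(1−p₀)^(n−j); p = Σ P(X=j) over j with P(X=j) ≤ P(X=12)
p-value (two-sided) = 0.00010
At α=0.1: p < α → reject H₀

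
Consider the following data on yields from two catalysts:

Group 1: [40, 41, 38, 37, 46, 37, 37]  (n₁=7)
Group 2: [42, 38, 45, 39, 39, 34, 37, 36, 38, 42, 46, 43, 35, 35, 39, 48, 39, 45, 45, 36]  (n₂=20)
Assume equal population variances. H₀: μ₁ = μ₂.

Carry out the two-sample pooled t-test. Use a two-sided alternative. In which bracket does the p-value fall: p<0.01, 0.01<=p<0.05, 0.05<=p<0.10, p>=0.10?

p-value bracket: p>=0.10

x̄₁=39.429, s₁=3.309, n₁=7
x̄₂=40.050, s₂=4.174, n₂=20
s_p² = [6·3.309² + 19·4.174²]/25 = 15.8666
SE = √(s_p²·(1/7+1/20)) = 1.7493
t = (39.429−40.050)/1.7493 = -0.3552
df = 25
p-value (two-sided) = 0.72538
→ bracket: p>=0.10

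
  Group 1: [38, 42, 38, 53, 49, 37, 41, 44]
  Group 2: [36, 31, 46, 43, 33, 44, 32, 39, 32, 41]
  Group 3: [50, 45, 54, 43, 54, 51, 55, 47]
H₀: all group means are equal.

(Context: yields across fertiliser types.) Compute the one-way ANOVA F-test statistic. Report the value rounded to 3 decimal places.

Group means [42.75, 37.70, 49.88], grand mean 43.000
SSB = Σnᵢ(x̄ᵢ−x̄)² = 659.525; SSW = ΣΣ(x−x̄ᵢ)² = 652.475
MSB = 659.525/2 = 329.7625; MSW = 652.475/23 = 28.3685
F = MSB/MSW = 11.6243
df = (2, 23)

test statistic = 11.624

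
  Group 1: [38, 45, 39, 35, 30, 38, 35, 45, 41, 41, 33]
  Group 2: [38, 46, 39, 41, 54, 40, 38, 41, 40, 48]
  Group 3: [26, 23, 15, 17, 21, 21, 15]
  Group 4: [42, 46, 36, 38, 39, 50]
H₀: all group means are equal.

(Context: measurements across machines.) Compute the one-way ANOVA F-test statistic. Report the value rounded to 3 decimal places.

Group means [38.18, 42.50, 19.71, 41.83], grand mean 36.294
SSB = Σnᵢ(x̄ᵢ−x̄)² = 2532.661; SSW = ΣΣ(x−x̄ᵢ)² = 714.398
MSB = 2532.661/3 = 844.2202; MSW = 714.398/30 = 23.8133
F = MSB/MSW = 35.4517
df = (3, 30)

test statistic = 35.452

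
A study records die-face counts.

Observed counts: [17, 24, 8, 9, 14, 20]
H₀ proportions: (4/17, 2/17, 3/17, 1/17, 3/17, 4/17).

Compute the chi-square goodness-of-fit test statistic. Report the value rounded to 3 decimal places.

n = 92; E_i = n·p_i = [21.65, 10.82, 16.24, 5.41, 16.24, 21.65]
χ² = (17−21.65)²/21.65 + (24−10.82)²/10.82 + (8−16.24)²/16.24 + (9−5.41)²/5.41 + (14−16.24)²/16.24 + (20−21.65)²/21.65 = 24.0281
df = 5

test statistic = 24.028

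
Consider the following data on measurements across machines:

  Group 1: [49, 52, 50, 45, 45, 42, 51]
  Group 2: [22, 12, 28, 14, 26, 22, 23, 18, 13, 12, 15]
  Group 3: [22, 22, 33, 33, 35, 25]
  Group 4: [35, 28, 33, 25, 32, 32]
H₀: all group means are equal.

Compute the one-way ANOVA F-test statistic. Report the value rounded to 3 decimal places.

Group means [47.71, 18.64, 28.33, 30.83], grand mean 29.800
SSB = Σnᵢ(x̄ᵢ−x̄)² = 3636.659; SSW = ΣΣ(x−x̄ᵢ)² = 668.141
MSB = 3636.659/3 = 1212.2198; MSW = 668.141/26 = 25.6977
F = MSB/MSW = 47.1723
df = (3, 26)

test statistic = 47.172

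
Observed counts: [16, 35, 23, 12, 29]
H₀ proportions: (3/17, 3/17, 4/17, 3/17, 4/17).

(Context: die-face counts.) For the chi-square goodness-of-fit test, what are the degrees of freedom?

degrees of freedom = 4

df = k − 1 = 5 − 1 = 4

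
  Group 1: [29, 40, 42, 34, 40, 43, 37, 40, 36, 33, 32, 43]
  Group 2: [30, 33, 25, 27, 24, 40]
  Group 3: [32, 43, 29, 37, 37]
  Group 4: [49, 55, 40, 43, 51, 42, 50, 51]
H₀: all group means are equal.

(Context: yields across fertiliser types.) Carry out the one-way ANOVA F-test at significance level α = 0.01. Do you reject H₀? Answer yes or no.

Group means [37.42, 29.83, 35.60, 47.62], grand mean 38.290
SSB = Σnᵢ(x̄ᵢ−x̄)² = 1171.562; SSW = ΣΣ(x−x̄ᵢ)² = 726.825
MSB = 1171.562/3 = 390.5207; MSW = 726.825/27 = 26.9194
F = MSB/MSW = 14.5070
df = (3, 27)
p-value (upper-tail) = 0.00001
At α=0.01: p < α → reject H₀

reject H₀: yes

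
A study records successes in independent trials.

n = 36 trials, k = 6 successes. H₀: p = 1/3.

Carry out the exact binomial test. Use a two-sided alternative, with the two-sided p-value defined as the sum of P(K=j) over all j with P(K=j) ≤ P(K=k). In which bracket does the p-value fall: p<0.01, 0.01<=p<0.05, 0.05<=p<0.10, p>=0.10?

Exact binomial: n=36, k=6, p₀=1/3=0.3333
P(X=j) = C(n,j)·p₀^j·(1−p₀)^(n−j); p = Σ P(X=j) over j with P(X=j) ≤ P(X=6)
p-value (two-sided) = 0.03400
→ bracket: 0.01<=p<0.05

p-value bracket: 0.01<=p<0.05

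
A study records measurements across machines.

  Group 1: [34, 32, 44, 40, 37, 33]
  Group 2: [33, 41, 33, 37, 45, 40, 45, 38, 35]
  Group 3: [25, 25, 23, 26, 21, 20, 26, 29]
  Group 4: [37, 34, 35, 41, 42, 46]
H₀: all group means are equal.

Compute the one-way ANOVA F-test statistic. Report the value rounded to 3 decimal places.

test statistic = 21.227

Group means [36.67, 38.56, 24.38, 39.17], grand mean 34.379
SSB = Σnᵢ(x̄ᵢ−x̄)² = 1126.564; SSW = ΣΣ(x−x̄ᵢ)² = 442.264
MSB = 1126.564/3 = 375.5212; MSW = 442.264/25 = 17.6906
F = MSB/MSW = 21.2272
df = (3, 25)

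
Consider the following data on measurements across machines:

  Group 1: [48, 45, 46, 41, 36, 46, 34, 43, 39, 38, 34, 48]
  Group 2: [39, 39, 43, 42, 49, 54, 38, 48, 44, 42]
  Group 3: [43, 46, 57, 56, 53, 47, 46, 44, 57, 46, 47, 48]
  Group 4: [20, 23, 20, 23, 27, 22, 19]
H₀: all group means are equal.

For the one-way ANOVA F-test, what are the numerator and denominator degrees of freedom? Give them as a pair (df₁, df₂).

k = 4 groups, N = 41 total
df = (k−1, N−k) = (4−1, 41−4) = (3, 37)

degrees of freedom = [3, 37]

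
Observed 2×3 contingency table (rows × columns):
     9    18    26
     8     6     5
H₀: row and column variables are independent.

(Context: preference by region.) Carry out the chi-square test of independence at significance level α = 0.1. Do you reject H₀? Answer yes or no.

reject H₀: yes

Row totals [53, 19], col totals [17, 24, 31], n=72
χ² = (9−12.51)²/12.51 + (18−17.67)²/17.67 + (26−22.82)²/22.82 + (8−4.49)²/4.49 + (6−6.33)²/6.33 + (5−8.18)²/8.18 = 5.4428
df = 2
p-value (upper-tail) = 0.06578
At α=0.1: p < α → reject H₀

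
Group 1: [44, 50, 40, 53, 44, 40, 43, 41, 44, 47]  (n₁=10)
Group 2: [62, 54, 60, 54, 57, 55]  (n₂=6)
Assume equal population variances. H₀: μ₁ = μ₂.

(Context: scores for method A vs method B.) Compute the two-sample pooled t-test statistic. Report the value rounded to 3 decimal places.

x̄₁=44.600, s₁=4.274, n₁=10
x̄₂=57.000, s₂=3.347, n₂=6
s_p² = [9·4.274² + 5·3.347²]/14 = 15.7429
SE = √(s_p²·(1/10+1/6)) = 2.0489
t = (44.600−57.000)/2.0489 = -6.0520
df = 14

test statistic = -6.052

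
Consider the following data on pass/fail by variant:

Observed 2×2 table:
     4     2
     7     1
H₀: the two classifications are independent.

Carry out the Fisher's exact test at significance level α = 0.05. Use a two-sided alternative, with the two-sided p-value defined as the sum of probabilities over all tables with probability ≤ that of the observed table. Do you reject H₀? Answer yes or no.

reject H₀: no

Margins: r₁=6, r₂=8, c₁=11, c₂=3, n=14
p_obs = C(6,4)·C(8,7)/C(14,11); sum pmf over tables with pmf ≤ p_obs
p-value (two-sided) = 0.53846
At α=0.05: p ≥ α → fail to reject H₀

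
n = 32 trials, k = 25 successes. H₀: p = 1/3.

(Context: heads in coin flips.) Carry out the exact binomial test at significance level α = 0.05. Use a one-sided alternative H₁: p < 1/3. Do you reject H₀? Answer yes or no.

Exact binomial: n=32, k=25, p₀=1/3=0.3333
P(X≤25) from Σ C(n,i)·p₀^i·(1−p₀)^(n−i)
p-value (one-sided, H₁ less) = 1.00000
At α=0.05: p ≥ α → fail to reject H₀

reject H₀: no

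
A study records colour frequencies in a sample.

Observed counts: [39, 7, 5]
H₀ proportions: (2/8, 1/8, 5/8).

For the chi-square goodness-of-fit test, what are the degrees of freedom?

degrees of freedom = 2

df = k − 1 = 3 − 1 = 2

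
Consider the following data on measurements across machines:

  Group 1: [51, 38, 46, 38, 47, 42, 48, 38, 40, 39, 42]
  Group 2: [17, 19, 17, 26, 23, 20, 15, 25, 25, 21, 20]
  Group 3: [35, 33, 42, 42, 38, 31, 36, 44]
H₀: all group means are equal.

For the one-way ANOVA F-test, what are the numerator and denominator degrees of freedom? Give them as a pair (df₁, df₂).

k = 3 groups, N = 30 total
df = (k−1, N−k) = (3−1, 30−3) = (2, 27)

degrees of freedom = [2, 27]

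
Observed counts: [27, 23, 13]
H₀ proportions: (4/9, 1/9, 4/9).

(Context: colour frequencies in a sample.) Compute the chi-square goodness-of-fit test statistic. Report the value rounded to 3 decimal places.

n = 63; E_i = n·p_i = [28.00, 7.00, 28.00]
χ² = (27−28.00)²/28.00 + (23−7.00)²/7.00 + (13−28.00)²/28.00 = 44.6429
df = 2

test statistic = 44.643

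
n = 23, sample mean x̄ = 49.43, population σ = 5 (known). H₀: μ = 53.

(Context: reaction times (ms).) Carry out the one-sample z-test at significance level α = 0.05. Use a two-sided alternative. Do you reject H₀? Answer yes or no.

reject H₀: yes

SE = σ/√n = 5/√23 = 1.0426
z = (x̄−μ₀)/SE = (49.43−53)/1.0426 = -3.4242
p-value (two-sided) = 0.00062
At α=0.05: p < α → reject H₀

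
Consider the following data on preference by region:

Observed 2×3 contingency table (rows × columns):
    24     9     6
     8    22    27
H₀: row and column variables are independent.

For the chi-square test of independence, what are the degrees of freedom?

df = (r−1)(c−1) = (2−1)·(3−1) = 2

degrees of freedom = 2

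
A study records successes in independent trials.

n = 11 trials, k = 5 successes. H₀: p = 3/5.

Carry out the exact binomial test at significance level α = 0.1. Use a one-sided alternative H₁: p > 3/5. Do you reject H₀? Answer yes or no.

Exact binomial: n=11, k=5, p₀=3/5=0.6000
P(X≥5) from Σ C(n,i)·p₀^i·(1−p₀)^(n−i)
p-value (one-sided, H₁ greater) = 0.90065
At α=0.1: p ≥ α → fail to reject H₀

reject H₀: no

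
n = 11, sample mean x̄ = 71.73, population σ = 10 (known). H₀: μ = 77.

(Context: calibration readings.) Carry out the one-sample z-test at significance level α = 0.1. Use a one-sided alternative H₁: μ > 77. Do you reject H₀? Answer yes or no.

reject H₀: no

SE = σ/√n = 10/√11 = 3.0151
z = (x̄−μ₀)/SE = (71.73−77)/3.0151 = -1.7479
p-value (one-sided, H₁ greater) = 0.95976
At α=0.1: p ≥ α → fail to reject H₀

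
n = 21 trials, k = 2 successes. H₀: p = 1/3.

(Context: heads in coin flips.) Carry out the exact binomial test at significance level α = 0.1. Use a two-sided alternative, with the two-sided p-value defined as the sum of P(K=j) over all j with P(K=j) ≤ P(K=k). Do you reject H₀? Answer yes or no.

Exact binomial: n=21, k=2, p₀=1/3=0.3333
P(X=j) = C(n,j)·p₀^j·(1−p₀)^(n−j); p = Σ P(X=j) over j with P(X=j) ≤ P(X=2)
p-value (two-sided) = 0.01964
At α=0.1: p < α → reject H₀

reject H₀: yes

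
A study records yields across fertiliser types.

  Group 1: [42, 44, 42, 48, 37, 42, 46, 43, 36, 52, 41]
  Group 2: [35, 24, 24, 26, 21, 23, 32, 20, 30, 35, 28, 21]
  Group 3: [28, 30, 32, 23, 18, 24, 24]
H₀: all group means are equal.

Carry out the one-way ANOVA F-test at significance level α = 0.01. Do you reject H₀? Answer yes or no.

Group means [43.00, 26.58, 25.57], grand mean 32.367
SSB = Σnᵢ(x̄ᵢ−x̄)² = 1968.336; SSW = ΣΣ(x−x̄ᵢ)² = 660.631
MSB = 1968.336/2 = 984.1679; MSW = 660.631/27 = 24.4678
F = MSB/MSW = 40.2230
df = (2, 27)
p-value (upper-tail) = 0.00000
At α=0.01: p < α → reject H₀

reject H₀: yes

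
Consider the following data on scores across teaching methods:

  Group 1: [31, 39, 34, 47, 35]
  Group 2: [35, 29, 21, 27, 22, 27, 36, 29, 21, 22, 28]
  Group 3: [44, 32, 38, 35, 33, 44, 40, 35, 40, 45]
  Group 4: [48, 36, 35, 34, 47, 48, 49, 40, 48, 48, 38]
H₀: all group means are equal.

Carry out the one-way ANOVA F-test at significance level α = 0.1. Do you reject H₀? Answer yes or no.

reject H₀: yes

Group means [37.20, 27.00, 38.60, 42.82], grand mean 36.216
SSB = Σnᵢ(x̄ᵢ−x̄)² = 1475.434; SSW = ΣΣ(x−x̄ᵢ)² = 1012.836
MSB = 1475.434/3 = 491.8113; MSW = 1012.836/33 = 30.6920
F = MSB/MSW = 16.0241
df = (3, 33)
p-value (upper-tail) = 0.00000
At α=0.1: p < α → reject H₀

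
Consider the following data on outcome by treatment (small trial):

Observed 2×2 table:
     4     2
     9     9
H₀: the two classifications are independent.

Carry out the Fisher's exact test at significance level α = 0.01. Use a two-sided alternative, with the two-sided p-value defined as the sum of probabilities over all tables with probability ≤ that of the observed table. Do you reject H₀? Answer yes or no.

reject H₀: no

Margins: r₁=6, r₂=18, c₁=13, c₂=11, n=24
p_obs = C(6,4)·C(18,9)/C(24,13); sum pmf over tables with pmf ≤ p_obs
p-value (two-sided) = 0.64940
At α=0.01: p ≥ α → fail to reject H₀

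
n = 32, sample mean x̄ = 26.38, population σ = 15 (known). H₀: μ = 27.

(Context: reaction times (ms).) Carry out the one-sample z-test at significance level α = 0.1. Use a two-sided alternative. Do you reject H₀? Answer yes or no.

reject H₀: no

SE = σ/√n = 15/√32 = 2.6517
z = (x̄−μ₀)/SE = (26.38−27)/2.6517 = -0.2338
p-value (two-sided) = 0.81513
At α=0.1: p ≥ α → fail to reject H₀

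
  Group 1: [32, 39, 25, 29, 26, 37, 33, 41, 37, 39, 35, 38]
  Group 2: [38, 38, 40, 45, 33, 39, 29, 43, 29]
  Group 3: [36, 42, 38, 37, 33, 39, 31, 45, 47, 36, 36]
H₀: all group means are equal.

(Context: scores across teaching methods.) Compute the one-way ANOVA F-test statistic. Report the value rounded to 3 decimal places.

test statistic = 1.719

Group means [34.25, 37.11, 38.18], grand mean 36.406
SSB = Σnᵢ(x̄ᵢ−x̄)² = 94.943; SSW = ΣΣ(x−x̄ᵢ)² = 800.775
MSB = 94.943/2 = 47.4717; MSW = 800.775/29 = 27.6129
F = MSB/MSW = 1.7192
df = (2, 29)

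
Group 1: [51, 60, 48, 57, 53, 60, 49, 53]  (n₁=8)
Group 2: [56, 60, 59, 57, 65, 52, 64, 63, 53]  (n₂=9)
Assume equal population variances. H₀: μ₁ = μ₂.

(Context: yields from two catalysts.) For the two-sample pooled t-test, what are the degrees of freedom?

degrees of freedom = 15

df = n₁ + n₂ − 2 = 8 + 9 − 2 = 15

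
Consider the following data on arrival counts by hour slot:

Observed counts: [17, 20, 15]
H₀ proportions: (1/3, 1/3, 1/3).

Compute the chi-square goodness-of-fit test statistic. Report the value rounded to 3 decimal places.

test statistic = 0.731

n = 52; E_i = n·p_i = [17.33, 17.33, 17.33]
χ² = (17−17.33)²/17.33 + (20−17.33)²/17.33 + (15−17.33)²/17.33 = 0.7308
df = 2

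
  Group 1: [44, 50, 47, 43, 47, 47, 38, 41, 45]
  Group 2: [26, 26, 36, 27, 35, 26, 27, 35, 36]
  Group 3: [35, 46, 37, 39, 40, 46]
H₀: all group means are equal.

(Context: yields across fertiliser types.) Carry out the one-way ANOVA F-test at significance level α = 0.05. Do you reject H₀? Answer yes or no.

reject H₀: yes

Group means [44.67, 30.44, 40.50], grand mean 38.292
SSB = Σnᵢ(x̄ᵢ−x̄)² = 949.236; SSW = ΣΣ(x−x̄ᵢ)² = 397.722
MSB = 949.236/2 = 474.6181; MSW = 397.722/21 = 18.9392
F = MSB/MSW = 25.0602
df = (2, 21)
p-value (upper-tail) = 0.00000
At α=0.05: p < α → reject H₀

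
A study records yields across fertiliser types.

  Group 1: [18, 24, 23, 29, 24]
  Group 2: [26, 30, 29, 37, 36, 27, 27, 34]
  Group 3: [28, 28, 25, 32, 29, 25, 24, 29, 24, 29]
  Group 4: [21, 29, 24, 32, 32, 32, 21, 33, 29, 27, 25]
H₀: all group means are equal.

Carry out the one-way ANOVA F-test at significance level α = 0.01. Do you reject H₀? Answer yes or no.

reject H₀: no

Group means [23.60, 30.75, 27.30, 27.73], grand mean 27.706
SSB = Σnᵢ(x̄ᵢ−x̄)² = 160.077; SSW = ΣΣ(x−x̄ᵢ)² = 454.982
MSB = 160.077/3 = 53.3590; MSW = 454.982/30 = 15.1661
F = MSB/MSW = 3.5183
df = (3, 30)
p-value (upper-tail) = 0.02688
At α=0.01: p ≥ α → fail to reject H₀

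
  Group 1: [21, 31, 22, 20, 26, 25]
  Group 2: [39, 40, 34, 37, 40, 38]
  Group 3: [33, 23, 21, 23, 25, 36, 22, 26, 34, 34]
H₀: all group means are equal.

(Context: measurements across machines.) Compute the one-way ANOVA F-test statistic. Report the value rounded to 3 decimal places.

Group means [24.17, 38.00, 27.70], grand mean 29.545
SSB = Σnᵢ(x̄ᵢ−x̄)² = 636.521; SSW = ΣΣ(x−x̄ᵢ)² = 416.933
MSB = 636.521/2 = 318.2606; MSW = 416.933/19 = 21.9439
F = MSB/MSW = 14.5034
df = (2, 19)

test statistic = 14.503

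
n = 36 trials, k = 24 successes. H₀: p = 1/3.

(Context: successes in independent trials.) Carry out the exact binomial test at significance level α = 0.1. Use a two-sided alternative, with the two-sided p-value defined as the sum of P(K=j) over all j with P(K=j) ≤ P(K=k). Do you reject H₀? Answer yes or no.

reject H₀: yes

Exact binomial: n=36, k=24, p₀=1/3=0.3333
P(X=j) = C(n,j)·p₀^j·(1−p₀)^(n−j); p = Σ P(X=j) over j with P(X=j) ≤ P(X=24)
p-value (two-sided) = 0.00005
At α=0.1: p < α → reject H₀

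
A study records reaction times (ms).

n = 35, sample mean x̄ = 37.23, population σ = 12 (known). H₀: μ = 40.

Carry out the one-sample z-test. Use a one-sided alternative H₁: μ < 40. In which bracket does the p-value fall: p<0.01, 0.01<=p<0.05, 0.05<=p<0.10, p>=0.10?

p-value bracket: 0.05<=p<0.10

SE = σ/√n = 12/√35 = 2.0284
z = (x̄−μ₀)/SE = (37.23−40)/2.0284 = -1.3656
p-value (one-sided, H₁ less) = 0.08603
→ bracket: 0.05<=p<0.10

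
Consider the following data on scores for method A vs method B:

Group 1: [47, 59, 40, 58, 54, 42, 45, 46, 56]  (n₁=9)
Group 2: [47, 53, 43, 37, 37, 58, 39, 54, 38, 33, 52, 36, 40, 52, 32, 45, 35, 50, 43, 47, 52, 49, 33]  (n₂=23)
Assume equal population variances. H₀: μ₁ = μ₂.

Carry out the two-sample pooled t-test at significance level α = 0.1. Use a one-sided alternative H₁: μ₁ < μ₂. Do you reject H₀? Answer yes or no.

reject H₀: no

x̄₁=49.667, s₁=7.159, n₁=9
x̄₂=43.696, s₂=7.848, n₂=23
s_p² = [8·7.159² + 22·7.848²]/30 = 58.8290
SE = √(s_p²·(1/9+1/23)) = 3.0157
t = (49.667−43.696)/3.0157 = 1.9800
df = 30
p-value (one-sided, H₁ less) = 0.97153
At α=0.1: p ≥ α → fail to reject H₀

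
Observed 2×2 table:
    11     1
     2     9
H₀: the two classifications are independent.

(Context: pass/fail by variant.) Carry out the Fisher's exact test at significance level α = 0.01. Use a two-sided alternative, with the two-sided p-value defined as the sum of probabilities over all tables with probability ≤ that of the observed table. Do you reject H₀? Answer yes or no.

Margins: r₁=12, r₂=11, c₁=13, c₂=10, n=23
p_obs = C(12,11)·C(11,2)/C(23,13); sum pmf over tables with pmf ≤ p_obs
p-value (two-sided) = 0.00064
At α=0.01: p < α → reject H₀

reject H₀: yes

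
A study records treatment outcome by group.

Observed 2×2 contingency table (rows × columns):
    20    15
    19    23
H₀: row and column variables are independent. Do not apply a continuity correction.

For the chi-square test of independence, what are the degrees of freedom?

degrees of freedom = 1

df = (r−1)(c−1) = (2−1)·(2−1) = 1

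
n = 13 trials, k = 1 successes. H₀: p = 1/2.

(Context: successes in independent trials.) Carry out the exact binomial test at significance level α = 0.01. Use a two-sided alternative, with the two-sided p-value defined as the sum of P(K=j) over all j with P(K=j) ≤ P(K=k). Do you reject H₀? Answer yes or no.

reject H₀: yes

Exact binomial: n=13, k=1, p₀=1/2=0.5000
P(X=j) = C(n,j)·p₀^j·(1−p₀)^(n−j); p = Σ P(X=j) over j with P(X=j) ≤ P(X=1)
p-value (two-sided) = 0.00342
At α=0.01: p < α → reject H₀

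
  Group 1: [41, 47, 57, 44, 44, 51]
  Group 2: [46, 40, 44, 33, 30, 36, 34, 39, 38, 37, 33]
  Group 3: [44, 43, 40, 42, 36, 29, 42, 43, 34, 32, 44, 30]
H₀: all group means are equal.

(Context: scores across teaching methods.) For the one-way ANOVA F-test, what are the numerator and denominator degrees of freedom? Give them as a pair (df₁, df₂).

degrees of freedom = [2, 26]

k = 3 groups, N = 29 total
df = (k−1, N−k) = (3−1, 29−3) = (2, 26)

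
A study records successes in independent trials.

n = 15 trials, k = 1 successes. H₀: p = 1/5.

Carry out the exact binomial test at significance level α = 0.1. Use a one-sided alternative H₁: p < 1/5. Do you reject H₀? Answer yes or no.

Exact binomial: n=15, k=1, p₀=1/5=0.2000
P(X≤1) from Σ C(n,i)·p₀^i·(1−p₀)^(n−i)
p-value (one-sided, H₁ less) = 0.16713
At α=0.1: p ≥ α → fail to reject H₀

reject H₀: no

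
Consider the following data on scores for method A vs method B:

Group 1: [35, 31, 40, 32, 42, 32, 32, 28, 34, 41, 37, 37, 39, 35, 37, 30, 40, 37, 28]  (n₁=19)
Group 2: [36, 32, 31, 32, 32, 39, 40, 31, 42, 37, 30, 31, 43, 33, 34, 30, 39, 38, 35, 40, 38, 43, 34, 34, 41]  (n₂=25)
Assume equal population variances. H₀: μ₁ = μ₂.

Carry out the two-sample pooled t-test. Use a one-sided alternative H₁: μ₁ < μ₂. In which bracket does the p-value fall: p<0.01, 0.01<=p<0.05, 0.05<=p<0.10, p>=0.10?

x̄₁=35.105, s₁=4.306, n₁=19
x̄₂=35.800, s₂=4.252, n₂=25
s_p² = [18·4.306² + 24·4.252²]/42 = 18.2807
SE = √(s_p²·(1/19+1/25)) = 1.3013
t = (35.105−35.800)/1.3013 = -0.5339
df = 42
p-value (one-sided, H₁ less) = 0.29812
→ bracket: p>=0.10

p-value bracket: p>=0.10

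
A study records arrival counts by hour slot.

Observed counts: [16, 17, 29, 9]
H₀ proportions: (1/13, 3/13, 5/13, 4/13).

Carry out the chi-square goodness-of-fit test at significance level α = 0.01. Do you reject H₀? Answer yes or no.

n = 71; E_i = n·p_i = [5.46, 16.38, 27.31, 21.85]
χ² = (16−5.46)²/5.46 + (17−16.38)²/16.38 + (29−27.31)²/27.31 + (9−21.85)²/21.85 = 28.0167
df = 3
p-value (upper-tail) = 0.00000
At α=0.01: p < α → reject H₀

reject H₀: yes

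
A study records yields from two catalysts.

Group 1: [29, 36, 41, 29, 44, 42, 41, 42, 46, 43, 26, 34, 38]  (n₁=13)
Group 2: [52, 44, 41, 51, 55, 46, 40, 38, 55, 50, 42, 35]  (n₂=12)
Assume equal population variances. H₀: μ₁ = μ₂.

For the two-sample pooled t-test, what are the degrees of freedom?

df = n₁ + n₂ − 2 = 13 + 12 − 2 = 23

degrees of freedom = 23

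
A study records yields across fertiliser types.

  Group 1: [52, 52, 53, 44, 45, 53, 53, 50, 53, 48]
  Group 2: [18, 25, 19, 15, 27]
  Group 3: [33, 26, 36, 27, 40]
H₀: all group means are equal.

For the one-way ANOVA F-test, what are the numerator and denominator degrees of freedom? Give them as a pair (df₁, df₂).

k = 3 groups, N = 20 total
df = (k−1, N−k) = (3−1, 20−3) = (2, 17)

degrees of freedom = [2, 17]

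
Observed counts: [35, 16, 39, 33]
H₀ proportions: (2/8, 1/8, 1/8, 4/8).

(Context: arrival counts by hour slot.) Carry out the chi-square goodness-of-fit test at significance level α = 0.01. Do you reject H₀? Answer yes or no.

n = 123; E_i = n·p_i = [30.75, 15.38, 15.38, 61.50]
χ² = (35−30.75)²/30.75 + (16−15.38)²/15.38 + (39−15.38)²/15.38 + (33−61.50)²/61.50 = 50.1220
df = 3
p-value (upper-tail) = 0.00000
At α=0.01: p < α → reject H₀

reject H₀: yes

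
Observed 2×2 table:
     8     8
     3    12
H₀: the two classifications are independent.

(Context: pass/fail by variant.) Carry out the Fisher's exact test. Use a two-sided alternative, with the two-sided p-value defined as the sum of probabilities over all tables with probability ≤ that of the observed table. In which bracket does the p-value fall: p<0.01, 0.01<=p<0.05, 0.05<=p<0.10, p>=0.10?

p-value bracket: p>=0.10

Margins: r₁=16, r₂=15, c₁=11, c₂=20, n=31
p_obs = C(16,8)·C(15,3)/C(31,11); sum pmf over tables with pmf ≤ p_obs
p-value (two-sided) = 0.13505
→ bracket: p>=0.10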